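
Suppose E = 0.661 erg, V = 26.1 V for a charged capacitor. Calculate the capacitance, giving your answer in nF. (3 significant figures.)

0.194 nF

Rearranging E = ½C·V² for C: C = 2E/V².
E = 0.661 erg = 6.610×10^-8 J; V = 26.1 V.
C = 1.941×10^-10 F
1.941×10^-10 F × (1 nF / 1.000×10^-9 F) = 0.1941 nF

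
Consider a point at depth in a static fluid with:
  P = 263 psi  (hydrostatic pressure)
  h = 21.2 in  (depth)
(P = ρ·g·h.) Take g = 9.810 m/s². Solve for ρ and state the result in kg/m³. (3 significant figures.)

Rearranging: ρ = P/(g·h).
P = 263 psi = 1.813×10^6 Pa; h = 21.2 in = 0.5385 m; g = 9.810 m/s².
ρ = 3.433×10^5 kg/m³

3.43×10^5 kg/m³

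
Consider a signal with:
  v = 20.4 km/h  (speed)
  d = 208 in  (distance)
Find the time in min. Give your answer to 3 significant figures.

Rearranging: t = d/v.
v = 20.4 km/h = 5.667 m/s; d = 208 in = 5.283 m.
t = 0.9323 s
0.9323 s × (1 min / 60.00 s) = 0.01554 min

0.0155 min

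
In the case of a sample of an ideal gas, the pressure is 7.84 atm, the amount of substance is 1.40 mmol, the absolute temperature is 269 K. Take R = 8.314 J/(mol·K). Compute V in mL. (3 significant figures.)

3.94 mL

Solving PV = nRT for V: V = nRT/P.
P = 7.84 atm = 7.944×10^5 Pa; n = 1.40 mmol = 0.001400 mol; T = 269 K; R = 8.314 J/(mol·K).
V = 3.941×10^-6 m³
3.941×10^-6 m³ × (1 mL / 1.000×10^-6 m³) = 3.941 mL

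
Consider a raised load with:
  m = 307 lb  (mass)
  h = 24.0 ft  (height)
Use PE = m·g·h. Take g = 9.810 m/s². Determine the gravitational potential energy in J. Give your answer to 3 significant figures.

9990 J

PE is given directly by: PE = mgh.
m = 307 lb = 139.3 kg; h = 24.0 ft = 7.315 m; g = 9.810 m/s².
PE = 9993 J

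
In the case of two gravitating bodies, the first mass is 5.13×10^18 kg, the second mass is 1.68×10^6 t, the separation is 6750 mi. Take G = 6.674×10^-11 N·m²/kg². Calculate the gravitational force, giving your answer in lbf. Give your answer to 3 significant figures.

From Newton's law of gravitation: F = Gm₁m₂/r².
m₁ = 5.13×10^18 kg; m₂ = 1.68×10^6 t = 1.680×10^9 kg; r = 6750 mi = 1.086×10^7 m; G = 6.674×10^-11 N·m²/kg².
F = 4874 N  (the unit combination reduces to kg·m/s² = N)
4874 N × (1 lbf / 4.448 N) = 1096 lbf

1100 lbf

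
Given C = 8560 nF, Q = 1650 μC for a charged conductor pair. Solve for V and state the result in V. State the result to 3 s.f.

193 V

Rearranging: V = Q/C.
C = 8560 nF = 8.560×10^-6 F; Q = 1650 μC = 0.001650 C.
V = 192.8 V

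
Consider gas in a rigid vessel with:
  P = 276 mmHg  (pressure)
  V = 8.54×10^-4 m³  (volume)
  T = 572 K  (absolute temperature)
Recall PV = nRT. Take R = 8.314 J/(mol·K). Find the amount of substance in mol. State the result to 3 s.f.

0.00661 mol

From the ideal-gas law: n = PV/(RT).
P = 276 mmHg = 36797 Pa; V = 8.54×10^-4 m³; T = 572 K; R = 8.314 J/(mol·K).
n = 0.006608 mol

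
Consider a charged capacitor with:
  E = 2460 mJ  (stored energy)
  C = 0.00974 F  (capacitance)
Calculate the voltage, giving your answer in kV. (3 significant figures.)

Rearranging: V = √(2E/C).
E = 2460 mJ = 2.460 J; C = 0.00974 F.
V = 22.48 V  (the unit combination reduces to kg·m²/(A·s³) = V)
22.48 V × (1 kV / 1000 V) = 0.02248 kV

0.0225 kV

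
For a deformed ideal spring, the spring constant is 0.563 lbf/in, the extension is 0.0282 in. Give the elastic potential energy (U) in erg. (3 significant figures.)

U is given directly by: U = ½kx².
k = 0.563 lbf/in = 98.60 N/m; x = 0.0282 in = 7.163×10^-4 m.
U = 2.529×10^-5 J  (the unit combination reduces to kg·m²/s² = J)
2.529×10^-5 J × (1 erg / 1.000×10^-7 J) = 252.9 erg

253 erg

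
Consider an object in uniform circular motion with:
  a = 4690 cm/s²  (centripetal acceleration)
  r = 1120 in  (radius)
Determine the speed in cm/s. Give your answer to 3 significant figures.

Rearranging: v = √(a·r).
a = 4690 cm/s² = 46.90 m/s²; r = 1120 in = 28.45 m.
v = 36.53 m/s
36.53 m/s × (1 cm/s / 0.01000 m/s) = 3653 cm/s

3650 cm/s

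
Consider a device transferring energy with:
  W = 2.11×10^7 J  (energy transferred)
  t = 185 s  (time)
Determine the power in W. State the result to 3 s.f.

Directly: P = W/t.
W = 2.11×10^7 J; t = 185 s.
P = 1.141×10^5 W

1.14×10^5 W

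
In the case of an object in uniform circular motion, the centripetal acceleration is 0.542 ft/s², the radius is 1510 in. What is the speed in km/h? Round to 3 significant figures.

Rearranging a = v²/r for v: v = √(a·r).
a = 0.542 ft/s² = 0.1652 m/s²; r = 1510 in = 38.35 m.
v = 2.517 m/s
2.517 m/s × (1 km/h / 0.2778 m/s) = 9.062 km/h

9.06 km/h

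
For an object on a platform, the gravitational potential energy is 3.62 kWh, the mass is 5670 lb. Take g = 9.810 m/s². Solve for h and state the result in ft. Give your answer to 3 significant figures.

1690 ft

Rearranging: h = PE/(m·g).
PE = 3.62 kWh = 1.303×10^7 J; m = 5670 lb = 2572 kg; g = 9.810 m/s².
h = 516.5 m
516.5 m × (1 ft / 0.3048 m) = 1695 ft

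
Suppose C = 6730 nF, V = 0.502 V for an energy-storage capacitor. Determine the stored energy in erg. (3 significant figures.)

8.48 erg

E is given directly by: E = ½CV².
C = 6730 nF = 6.730×10^-6 F; V = 0.502 V.
E = 8.480×10^-7 J  (the unit combination reduces to kg·m²/s² = J)
8.480×10^-7 J × (1 erg / 1.000×10^-7 J) = 8.480 erg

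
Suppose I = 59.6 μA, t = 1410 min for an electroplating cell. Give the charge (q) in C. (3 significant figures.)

5.04 C

q is given directly by: q = It.
I = 59.6 μA = 5.960×10^-5 A; t = 1410 min = 84600 s.
q = 5.042 C  (the unit combination reduces to A·s = C)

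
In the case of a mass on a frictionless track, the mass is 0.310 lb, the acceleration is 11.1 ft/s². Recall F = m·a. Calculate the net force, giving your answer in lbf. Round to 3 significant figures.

0.107 lbf

From Newton's second law: F = m·a.
m = 0.310 lb = 0.1406 kg; a = 11.1 ft/s² = 3.383 m/s².
F = 0.4757 N
0.4757 N × (1 lbf / 4.448 N) = 0.1069 lbf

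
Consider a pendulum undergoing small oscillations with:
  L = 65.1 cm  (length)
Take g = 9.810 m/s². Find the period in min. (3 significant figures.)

T is given directly by: T = 2π√(L/g).
L = 65.1 cm = 0.6510 m; g = 9.810 m/s².
T = 1.619 s
1.619 s × (1 min / 60.00 s) = 0.02698 min

0.0270 min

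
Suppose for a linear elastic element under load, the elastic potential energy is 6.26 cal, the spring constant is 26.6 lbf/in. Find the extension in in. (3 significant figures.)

4.17 in

Solving U = ½k·x² for x: x = √(2U/k).
U = 6.26 cal = 26.19 J; k = 26.6 lbf/in = 4658 N/m.
x = 0.1060 m
0.1060 m × (1 in / 0.02540 m) = 4.175 in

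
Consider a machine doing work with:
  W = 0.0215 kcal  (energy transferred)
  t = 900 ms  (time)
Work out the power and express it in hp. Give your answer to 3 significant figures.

0.134 hp

P is given directly by: P = W/t.
W = 0.0215 kcal = 89.96 J; t = 900 ms = 0.9000 s.
P = 99.95 W
99.95 W × (1 hp / 745.7 W) = 0.1340 hp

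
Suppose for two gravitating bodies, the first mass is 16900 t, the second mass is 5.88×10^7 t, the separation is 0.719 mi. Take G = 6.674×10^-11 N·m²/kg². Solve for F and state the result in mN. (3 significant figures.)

49500 mN

From Newton's law of gravitation: F = Gm₁m₂/r².
m₁ = 16900 t = 1.690×10^7 kg; m₂ = 5.88×10^7 t = 5.880×10^10 kg; r = 0.719 mi = 1157 m; G = 6.674×10^-11 N·m²/kg².
F = 49.53 N  (the unit combination reduces to kg·m/s² = N)
49.53 N × (1 mN / 0.001000 N) = 49533 mN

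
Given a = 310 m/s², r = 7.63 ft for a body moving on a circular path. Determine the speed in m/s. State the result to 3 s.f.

Rearranging a = v²/r for v: v = √(a·r).
a = 310 m/s²; r = 7.63 ft = 2.326 m.
v = 26.85 m/s

26.9 m/s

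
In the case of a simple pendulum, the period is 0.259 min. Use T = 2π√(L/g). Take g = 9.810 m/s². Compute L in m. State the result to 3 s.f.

Rearranging T = 2π√(L/g) for L: L = g·(T/2π)².
T = 0.259 min = 15.54 s; g = 9.810 m/s².
L = 60.01 m

60.0 m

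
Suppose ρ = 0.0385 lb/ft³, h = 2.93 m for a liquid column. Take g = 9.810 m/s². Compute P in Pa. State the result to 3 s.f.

Directly: P = ρgh.
ρ = 0.0385 lb/ft³ = 0.6167 kg/m³; h = 2.93 m; g = 9.810 m/s².
P = 17.73 Pa  (the unit combination reduces to kg/(m·s²) = Pa)

17.7 Pa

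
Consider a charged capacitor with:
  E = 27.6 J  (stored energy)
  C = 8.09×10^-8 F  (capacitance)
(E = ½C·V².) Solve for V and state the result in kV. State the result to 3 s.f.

Solving E = ½C·V² for V: V = √(2E/C).
E = 27.6 J; C = 8.09×10^-8 F.
V = 26121 V  (the unit combination reduces to kg·m²/(A·s³) = V)
26121 V × (1 kV / 1000 V) = 26.12 kV

26.1 kV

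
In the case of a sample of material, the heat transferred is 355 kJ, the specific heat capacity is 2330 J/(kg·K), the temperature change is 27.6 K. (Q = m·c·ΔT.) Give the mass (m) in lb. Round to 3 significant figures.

12.2 lb

Rearranging: m = Q/(c·ΔT).
Q = 355 kJ = 3.550×10^5 J; c = 2330 J/(kg·K); ΔT = 27.6 K.
m = 5.520 kg
5.520 kg × (1 lb / 0.4536 kg) = 12.17 lb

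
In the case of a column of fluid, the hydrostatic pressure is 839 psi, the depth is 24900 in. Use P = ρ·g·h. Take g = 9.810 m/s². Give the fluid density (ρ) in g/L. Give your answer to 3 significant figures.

Solving P = ρ·g·h for ρ: ρ = P/(g·h).
P = 839 psi = 5.785×10^6 Pa; h = 24900 in = 632.5 m; g = 9.810 m/s².
ρ = 932.3 kg/m³
Since 1 g/L = 1 kg/m³, 932.3 g/L.

932 g/L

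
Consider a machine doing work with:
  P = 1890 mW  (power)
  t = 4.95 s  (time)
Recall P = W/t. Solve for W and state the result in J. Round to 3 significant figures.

9.36 J

Solving P = W/t for W: W = P·t.
P = 1890 mW = 1.890 W; t = 4.95 s.
W = 9.356 J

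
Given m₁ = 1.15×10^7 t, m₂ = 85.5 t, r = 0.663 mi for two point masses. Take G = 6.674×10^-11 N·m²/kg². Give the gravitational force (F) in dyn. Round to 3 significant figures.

5760 dyn

F is given directly by: F = Gm₁m₂/r².
m₁ = 1.15×10^7 t = 1.150×10^10 kg; m₂ = 85.5 t = 85500 kg; r = 0.663 mi = 1067 m; G = 6.674×10^-11 N·m²/kg².
F = 0.05764 N  (the unit combination reduces to kg·m/s² = N)
0.05764 N × (1 dyn / 1.000×10^-5 N) = 5764 dyn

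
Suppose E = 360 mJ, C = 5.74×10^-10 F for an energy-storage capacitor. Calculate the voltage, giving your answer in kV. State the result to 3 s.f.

Rearranging: V = √(2E/C).
E = 360 mJ = 0.3600 J; C = 5.74×10^-10 F.
V = 35417 V  (the unit combination reduces to kg·m²/(A·s³) = V)
35417 V × (1 kV / 1000 V) = 35.42 kV

35.4 kV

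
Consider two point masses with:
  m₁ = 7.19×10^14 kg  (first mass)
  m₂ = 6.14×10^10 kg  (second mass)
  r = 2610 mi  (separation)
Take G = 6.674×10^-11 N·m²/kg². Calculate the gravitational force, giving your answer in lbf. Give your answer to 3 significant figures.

Directly: F = Gm₁m₂/r².
m₁ = 7.19×10^14 kg; m₂ = 6.14×10^10 kg; r = 2610 mi = 4.200×10^6 m; G = 6.674×10^-11 N·m²/kg².
F = 167.0 N  (the unit combination reduces to kg·m/s² = N)
167.0 N × (1 lbf / 4.448 N) = 37.54 lbf

37.5 lbf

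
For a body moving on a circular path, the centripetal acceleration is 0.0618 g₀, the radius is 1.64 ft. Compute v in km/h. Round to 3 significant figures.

1.98 km/h

Rearranging: v = √(a·r).
a = 0.0618 g₀ = 0.6061 m/s²; r = 1.64 ft = 0.4999 m.
v = 0.5504 m/s
0.5504 m/s × (1 km/h / 0.2778 m/s) = 1.981 km/h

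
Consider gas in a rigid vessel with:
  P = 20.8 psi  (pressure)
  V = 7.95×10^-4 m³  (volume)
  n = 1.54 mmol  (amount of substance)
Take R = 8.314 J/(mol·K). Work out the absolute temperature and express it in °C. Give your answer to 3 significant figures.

Rearranging: T = PV/(nR).
P = 20.8 psi = 1.434×10^5 Pa; V = 7.95×10^-4 m³; n = 1.54 mmol = 0.001540 mol; R = 8.314 J/(mol·K).
T = 8905 K
8905 K − 273.15 = 8632 °C

8630 °C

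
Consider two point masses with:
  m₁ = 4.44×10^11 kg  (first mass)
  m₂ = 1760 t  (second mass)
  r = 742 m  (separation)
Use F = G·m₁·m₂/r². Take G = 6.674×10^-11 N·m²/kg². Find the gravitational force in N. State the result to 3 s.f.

F is given directly by: F = Gm₁m₂/r².
m₁ = 4.44×10^11 kg; m₂ = 1760 t = 1.760×10^6 kg; r = 742 m; G = 6.674×10^-11 N·m²/kg².
F = 94.73 N

94.7 N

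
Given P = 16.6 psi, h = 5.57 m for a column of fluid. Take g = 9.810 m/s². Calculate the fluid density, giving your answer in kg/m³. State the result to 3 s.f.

2090 kg/m³

Solving P = ρ·g·h for ρ: ρ = P/(g·h).
P = 16.6 psi = 1.145×10^5 Pa; h = 5.57 m; g = 9.810 m/s².
ρ = 2095 kg/m³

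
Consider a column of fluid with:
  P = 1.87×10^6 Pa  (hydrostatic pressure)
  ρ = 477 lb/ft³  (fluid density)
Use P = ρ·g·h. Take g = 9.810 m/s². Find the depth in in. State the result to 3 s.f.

982 in

Solving P = ρ·g·h for h: h = P/(ρ·g).
P = 1.87×10^6 Pa; ρ = 477 lb/ft³ = 7641 kg/m³; g = 9.810 m/s².
h = 24.95 m
24.95 m × (1 in / 0.02540 m) = 982.2 in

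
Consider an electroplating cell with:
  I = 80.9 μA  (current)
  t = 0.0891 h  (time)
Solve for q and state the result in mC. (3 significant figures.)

Directly: q = It.
I = 80.9 μA = 8.090×10^-5 A; t = 0.0891 h = 320.8 s.
q = 0.02595 C
0.02595 C × (1 mC / 0.001000 C) = 25.95 mC

25.9 mC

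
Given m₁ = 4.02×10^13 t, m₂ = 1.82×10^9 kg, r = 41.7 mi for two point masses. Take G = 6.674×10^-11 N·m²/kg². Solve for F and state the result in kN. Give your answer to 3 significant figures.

1080 kN

Directly: F = Gm₁m₂/r².
m₁ = 4.02×10^13 t = 4.020×10^16 kg; m₂ = 1.82×10^9 kg; r = 41.7 mi = 67110 m; G = 6.674×10^-11 N·m²/kg².
F = 1.084×10^6 N  (the unit combination reduces to kg·m/s² = N)
1.084×10^6 N × (1 kN / 1000 N) = 1084 kN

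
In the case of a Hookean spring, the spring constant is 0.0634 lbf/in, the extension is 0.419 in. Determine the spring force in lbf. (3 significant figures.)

0.0266 lbf

From Hooke's law: F = kx.
k = 0.0634 lbf/in = 11.10 N/m; x = 0.419 in = 0.01064 m.
F = 0.1182 N  (the unit combination reduces to kg·m/s² = N)
0.1182 N × (1 lbf / 4.448 N) = 0.02656 lbf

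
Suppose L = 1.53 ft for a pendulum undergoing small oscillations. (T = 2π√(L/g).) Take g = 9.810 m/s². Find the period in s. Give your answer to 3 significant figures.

1.37 s

Directly: T = 2π√(L/g).
L = 1.53 ft = 0.4663 m; g = 9.810 m/s².
T = 1.370 s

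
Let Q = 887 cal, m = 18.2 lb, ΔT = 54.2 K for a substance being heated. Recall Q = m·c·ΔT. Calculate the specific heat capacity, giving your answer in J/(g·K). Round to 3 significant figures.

0.00829 J/(g·K)

Rearranging: c = Q/(m·ΔT).
Q = 887 cal = 3711 J; m = 18.2 lb = 8.255 kg; ΔT = 54.2 K.
c = 8.294 J/(kg·K)
8.294 J/(kg·K) × (1 J/(g·K) / 1000 J/(kg·K)) = 0.008294 J/(g·K)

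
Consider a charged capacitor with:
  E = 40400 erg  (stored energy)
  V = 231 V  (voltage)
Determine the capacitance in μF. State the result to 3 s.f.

0.151 μF

Rearranging: C = 2E/V².
E = 40400 erg = 0.004040 J; V = 231 V.
C = 1.514×10^-7 F
1.514×10^-7 F × (1 μF / 1.000×10^-6 F) = 0.1514 μF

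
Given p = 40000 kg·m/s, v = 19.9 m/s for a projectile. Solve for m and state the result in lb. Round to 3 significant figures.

Rearranging: m = p/v.
p = 40000 kg·m/s; v = 19.9 m/s.
m = 2010 kg
2010 kg × (1 lb / 0.4536 kg) = 4431 lb

4430 lb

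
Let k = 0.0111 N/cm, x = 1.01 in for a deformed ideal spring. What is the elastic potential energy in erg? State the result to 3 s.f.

3650 erg

Directly: U = ½kx².
k = 0.0111 N/cm = 1.110 N/m; x = 1.01 in = 0.02565 m.
U = 3.653×10^-4 J  (the unit combination reduces to kg·m²/s² = J)
3.653×10^-4 J × (1 erg / 1.000×10^-7 J) = 3653 erg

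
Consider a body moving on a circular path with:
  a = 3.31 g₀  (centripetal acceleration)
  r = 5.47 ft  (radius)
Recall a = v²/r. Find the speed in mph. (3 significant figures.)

Solving a = v²/r for v: v = √(a·r).
a = 3.31 g₀ = 32.46 m/s²; r = 5.47 ft = 1.667 m.
v = 7.357 m/s
7.357 m/s × (1 mph / 0.4470 m/s) = 16.46 mph

16.5 mph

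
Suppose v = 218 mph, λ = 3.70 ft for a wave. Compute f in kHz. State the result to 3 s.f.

0.0864 kHz

Rearranging: f = v/λ.
v = 218 mph = 97.45 m/s; λ = 3.70 ft = 1.128 m.
f = 86.41 Hz
86.41 Hz × (1 kHz / 1000 Hz) = 0.08641 kHz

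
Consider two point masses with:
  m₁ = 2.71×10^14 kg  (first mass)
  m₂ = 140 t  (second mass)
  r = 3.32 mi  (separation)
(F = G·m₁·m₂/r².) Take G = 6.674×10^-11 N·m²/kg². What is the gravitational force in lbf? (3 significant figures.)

From Newton's law of gravitation: F = Gm₁m₂/r².
m₁ = 2.71×10^14 kg; m₂ = 140 t = 1.400×10^5 kg; r = 3.32 mi = 5343 m; G = 6.674×10^-11 N·m²/kg².
F = 88.70 N
88.70 N × (1 lbf / 4.448 N) = 19.94 lbf

19.9 lbf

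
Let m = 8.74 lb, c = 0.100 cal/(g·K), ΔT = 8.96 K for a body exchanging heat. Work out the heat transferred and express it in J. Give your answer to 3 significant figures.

14900 J

Q is given directly by: Q = mcΔT.
m = 8.74 lb = 3.964 kg; c = 0.100 cal/(g·K) = 418.4 J/(kg·K); ΔT = 8.96 K.
Q = 14862 J  (the unit combination reduces to kg·m²/s² = J)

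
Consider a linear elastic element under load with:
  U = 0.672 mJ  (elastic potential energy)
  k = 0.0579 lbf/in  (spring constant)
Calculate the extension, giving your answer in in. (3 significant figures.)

Solving U = ½k·x² for x: x = √(2U/k).
U = 0.672 mJ = 6.720×10^-4 J; k = 0.0579 lbf/in = 10.14 N/m.
x = 0.01151 m
0.01151 m × (1 in / 0.02540 m) = 0.4533 in

0.453 in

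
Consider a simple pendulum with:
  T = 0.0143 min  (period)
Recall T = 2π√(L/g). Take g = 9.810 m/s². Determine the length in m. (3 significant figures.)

0.183 m

Solving T = 2π√(L/g) for L: L = g·(T/2π)².
T = 0.0143 min = 0.8580 s; g = 9.810 m/s².
L = 0.1829 m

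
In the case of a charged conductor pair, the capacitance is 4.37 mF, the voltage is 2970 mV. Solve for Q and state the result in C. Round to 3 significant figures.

Rearranging C = Q/V for Q: Q = CV.
C = 4.37 mF = 0.004370 F; V = 2970 mV = 2.970 V.
Q = 0.01298 C

0.0130 C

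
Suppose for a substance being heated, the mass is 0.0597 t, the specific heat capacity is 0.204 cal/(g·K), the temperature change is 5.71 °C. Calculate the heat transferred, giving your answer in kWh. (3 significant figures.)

0.0808 kWh

Directly: Q = mcΔT.
m = 0.0597 t = 59.70 kg; c = 0.204 cal/(g·K) = 853.5 J/(kg·K); ΔT = 5.71 °C = 5.710 K.
Q = 2.910×10^5 J  (the unit combination reduces to kg·m²/s² = J)
2.910×10^5 J × (1 kWh / 3.600×10^6 J) = 0.08082 kWh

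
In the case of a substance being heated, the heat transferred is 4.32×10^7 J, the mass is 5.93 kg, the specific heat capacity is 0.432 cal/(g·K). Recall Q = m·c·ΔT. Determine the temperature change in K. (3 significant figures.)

Rearranging: ΔT = Q/(m·c).
Q = 4.32×10^7 J; m = 5.93 kg; c = 0.432 cal/(g·K) = 1807 J/(kg·K).
ΔT = 4030 K

4030 K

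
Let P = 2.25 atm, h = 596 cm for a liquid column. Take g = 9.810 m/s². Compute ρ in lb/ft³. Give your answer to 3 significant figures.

Rearranging: ρ = P/(g·h).
P = 2.25 atm = 2.280×10^5 Pa; h = 596 cm = 5.960 m; g = 9.810 m/s².
ρ = 3899 kg/m³
3899 kg/m³ × (1 lb/ft³ / 16.02 kg/m³) = 243.4 lb/ft³

243 lb/ft³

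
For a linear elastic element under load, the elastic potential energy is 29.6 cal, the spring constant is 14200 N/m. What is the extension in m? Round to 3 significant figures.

0.132 m

Rearranging U = ½k·x² for x: x = √(2U/k).
U = 29.6 cal = 123.8 J; k = 14200 N/m.
x = 0.1321 m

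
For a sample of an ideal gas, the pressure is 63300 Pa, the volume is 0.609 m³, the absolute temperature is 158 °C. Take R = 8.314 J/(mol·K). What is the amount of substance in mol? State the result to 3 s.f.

From the ideal-gas law: n = PV/(RT).
P = 63300 Pa; V = 0.609 m³; T = 158 °C = 431.1 K; R = 8.314 J/(mol·K).
n = 10.75 mol

10.8 mol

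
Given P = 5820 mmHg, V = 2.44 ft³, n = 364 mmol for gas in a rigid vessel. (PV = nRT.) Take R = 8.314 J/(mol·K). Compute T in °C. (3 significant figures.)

Solving PV = nRT for T: T = PV/(nR).
P = 5820 mmHg = 7.759×10^5 Pa; V = 2.44 ft³ = 0.06909 m³; n = 364 mmol = 0.3640 mol; R = 8.314 J/(mol·K).
T = 17715 K
17715 K − 273.15 = 17442 °C

17400 °C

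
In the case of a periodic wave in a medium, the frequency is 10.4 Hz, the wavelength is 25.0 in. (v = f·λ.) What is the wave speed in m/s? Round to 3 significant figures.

6.60 m/s

Directly: v = fλ.
f = 10.4 Hz; λ = 25.0 in = 0.6350 m.
v = 6.604 m/s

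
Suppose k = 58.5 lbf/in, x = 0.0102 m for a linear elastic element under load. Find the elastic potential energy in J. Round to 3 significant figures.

0.533 J

U is given directly by: U = ½kx².
k = 58.5 lbf/in = 10245 N/m; x = 0.0102 m.
U = 0.5329 J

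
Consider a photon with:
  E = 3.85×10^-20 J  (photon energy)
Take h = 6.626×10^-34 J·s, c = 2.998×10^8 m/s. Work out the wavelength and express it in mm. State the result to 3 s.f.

0.00516 mm

Rearranging E = h·c/λ for λ: λ = hc/E.
E = 3.85×10^-20 J; h = 6.626×10^-34 J·s; c = 2.998×10^8 m/s.
λ = 5.160×10^-6 m
5.160×10^-6 m × (1 mm / 0.001000 m) = 0.005160 mm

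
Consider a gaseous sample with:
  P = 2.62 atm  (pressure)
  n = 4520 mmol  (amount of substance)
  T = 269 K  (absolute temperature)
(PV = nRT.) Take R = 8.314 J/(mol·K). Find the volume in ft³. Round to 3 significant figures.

1.34 ft³

From the ideal-gas law: V = nRT/P.
P = 2.62 atm = 2.655×10^5 Pa; n = 4520 mmol = 4.520 mol; T = 269 K; R = 8.314 J/(mol·K).
V = 0.03808 m³
0.03808 m³ × (1 ft³ / 0.02832 m³) = 1.345 ft³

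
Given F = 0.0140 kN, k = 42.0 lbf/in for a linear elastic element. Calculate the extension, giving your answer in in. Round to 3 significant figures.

0.0749 in

Rearranging F = k·x for x: x = F/k.
F = 0.0140 kN = 14.00 N; k = 42.0 lbf/in = 7355 N/m.
x = 0.001903 m
0.001903 m × (1 in / 0.02540 m) = 0.07494 in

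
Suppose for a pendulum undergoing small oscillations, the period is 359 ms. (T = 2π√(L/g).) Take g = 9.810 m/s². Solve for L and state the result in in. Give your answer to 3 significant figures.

Rearranging T = 2π√(L/g) for L: L = g·(T/2π)².
T = 359 ms = 0.3590 s; g = 9.810 m/s².
L = 0.03203 m
0.03203 m × (1 in / 0.02540 m) = 1.261 in

1.26 in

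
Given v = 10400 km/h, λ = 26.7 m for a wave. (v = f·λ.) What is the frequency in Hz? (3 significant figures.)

108 Hz

Rearranging v = f·λ for f: f = v/λ.
v = 10400 km/h = 2889 m/s; λ = 26.7 m.
f = 108.2 Hz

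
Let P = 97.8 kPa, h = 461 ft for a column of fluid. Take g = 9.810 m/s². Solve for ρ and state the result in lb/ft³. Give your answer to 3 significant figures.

4.43 lb/ft³

Rearranging: ρ = P/(g·h).
P = 97.8 kPa = 97800 Pa; h = 461 ft = 140.5 m; g = 9.810 m/s².
ρ = 70.95 kg/m³
70.95 kg/m³ × (1 lb/ft³ / 16.02 kg/m³) = 4.429 lb/ft³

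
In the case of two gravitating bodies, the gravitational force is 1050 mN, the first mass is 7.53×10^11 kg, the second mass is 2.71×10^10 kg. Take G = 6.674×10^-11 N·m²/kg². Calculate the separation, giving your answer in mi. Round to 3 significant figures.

From Newton's law of gravitation: r = √(G·m₁m₂/F).
F = 1050 mN = 1.050 N; m₁ = 7.53×10^11 kg; m₂ = 2.71×10^10 kg; G = 6.674×10^-11 N·m²/kg².
r = 1.139×10^6 m
1.139×10^6 m × (1 mi / 1609 m) = 707.7 mi

708 mi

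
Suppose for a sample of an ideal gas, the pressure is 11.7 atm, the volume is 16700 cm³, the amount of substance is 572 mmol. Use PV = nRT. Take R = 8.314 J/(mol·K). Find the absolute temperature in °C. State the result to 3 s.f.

3890 °C

From the ideal-gas law: T = PV/(nR).
P = 11.7 atm = 1.186×10^6 Pa; V = 16700 cm³ = 0.01670 m³; n = 572 mmol = 0.5720 mol; R = 8.314 J/(mol·K).
T = 4163 K
4163 K − 273.15 = 3890 °C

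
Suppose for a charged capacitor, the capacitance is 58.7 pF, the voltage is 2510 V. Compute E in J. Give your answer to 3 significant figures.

1.85×10^-4 J

Directly: E = ½CV².
C = 58.7 pF = 5.870×10^-11 F; V = 2510 V.
E = 1.849×10^-4 J  (the unit combination reduces to kg·m²/s² = J)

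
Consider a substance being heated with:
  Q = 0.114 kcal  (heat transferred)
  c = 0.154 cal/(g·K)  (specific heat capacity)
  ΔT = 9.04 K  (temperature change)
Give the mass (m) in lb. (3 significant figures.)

0.181 lb

Rearranging: m = Q/(c·ΔT).
Q = 0.114 kcal = 477.0 J; c = 0.154 cal/(g·K) = 644.3 J/(kg·K); ΔT = 9.04 K.
m = 0.08189 kg
0.08189 kg × (1 lb / 0.4536 kg) = 0.1805 lb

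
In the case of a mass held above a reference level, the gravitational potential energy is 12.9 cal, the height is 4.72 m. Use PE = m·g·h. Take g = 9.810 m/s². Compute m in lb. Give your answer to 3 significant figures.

Rearranging PE = m·g·h for m: m = PE/(g·h).
PE = 12.9 cal = 53.97 J; h = 4.72 m; g = 9.810 m/s².
m = 1.166 kg
1.166 kg × (1 lb / 0.4536 kg) = 2.570 lb

2.57 lb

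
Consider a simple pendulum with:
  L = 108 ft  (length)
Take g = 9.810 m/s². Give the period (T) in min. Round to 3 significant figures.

T is given directly by: T = 2π√(L/g).
L = 108 ft = 32.92 m; g = 9.810 m/s².
T = 11.51 s
11.51 s × (1 min / 60.00 s) = 0.1918 min

0.192 min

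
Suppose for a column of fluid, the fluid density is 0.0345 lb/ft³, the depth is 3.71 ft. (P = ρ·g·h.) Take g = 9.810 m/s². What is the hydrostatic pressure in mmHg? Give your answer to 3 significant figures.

P is given directly by: P = ρgh.
ρ = 0.0345 lb/ft³ = 0.5526 kg/m³; h = 3.71 ft = 1.131 m; g = 9.810 m/s².
P = 6.131 Pa
6.131 Pa × (1 mmHg / 133.3 Pa) = 0.04598 mmHg

0.0460 mmHg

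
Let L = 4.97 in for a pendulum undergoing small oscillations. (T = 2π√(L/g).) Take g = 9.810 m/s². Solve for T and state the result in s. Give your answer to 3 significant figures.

T is given directly by: T = 2π√(L/g).
L = 4.97 in = 0.1262 m; g = 9.810 m/s².
T = 0.7128 s

0.713 s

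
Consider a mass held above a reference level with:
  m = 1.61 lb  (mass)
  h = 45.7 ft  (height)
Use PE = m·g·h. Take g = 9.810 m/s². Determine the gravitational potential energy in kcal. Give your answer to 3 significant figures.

0.0239 kcal

PE is given directly by: PE = mgh.
m = 1.61 lb = 0.7303 kg; h = 45.7 ft = 13.93 m; g = 9.810 m/s².
PE = 99.79 J
99.79 J × (1 kcal / 4184 J) = 0.02385 kcal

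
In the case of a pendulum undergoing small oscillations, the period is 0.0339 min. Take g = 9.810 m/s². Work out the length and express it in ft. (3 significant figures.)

3.37 ft

Rearranging: L = g·(T/2π)².
T = 0.0339 min = 2.034 s; g = 9.810 m/s².
L = 1.028 m
1.028 m × (1 ft / 0.3048 m) = 3.373 ft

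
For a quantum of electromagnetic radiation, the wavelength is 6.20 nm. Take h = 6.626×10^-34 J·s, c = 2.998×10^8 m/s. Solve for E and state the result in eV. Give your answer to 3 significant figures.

200 eV

E is given directly by: E = hc/λ.
λ = 6.20 nm = 6.200×10^-9 m; h = 6.626×10^-34 J·s; c = 2.998×10^8 m/s.
E = 3.204×10^-17 J  (the unit combination reduces to kg·m²/s² = J)
3.204×10^-17 J × (1 eV / 1.602×10^-19 J) = 200.0 eV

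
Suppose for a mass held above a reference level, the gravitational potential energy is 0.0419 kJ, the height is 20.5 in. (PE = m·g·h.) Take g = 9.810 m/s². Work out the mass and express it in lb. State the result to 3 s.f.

18.1 lb

Solving PE = m·g·h for m: m = PE/(g·h).
PE = 0.0419 kJ = 41.90 J; h = 20.5 in = 0.5207 m; g = 9.810 m/s².
m = 8.203 kg
8.203 kg × (1 lb / 0.4536 kg) = 18.08 lb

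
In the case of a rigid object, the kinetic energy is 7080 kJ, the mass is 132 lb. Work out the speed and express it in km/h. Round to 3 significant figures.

1750 km/h

Rearranging: v = √(2·KE/m).
KE = 7080 kJ = 7.080×10^6 J; m = 132 lb = 59.87 kg.
v = 486.3 m/s
486.3 m/s × (1 km/h / 0.2778 m/s) = 1751 km/h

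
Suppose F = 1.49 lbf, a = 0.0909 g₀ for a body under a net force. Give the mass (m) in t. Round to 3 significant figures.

From Newton's second law: m = F/a.
F = 1.49 lbf = 6.628 N; a = 0.0909 g₀ = 0.8914 m/s².
m = 7.435 kg
7.435 kg × (1 t / 1000 kg) = 0.007435 t

0.00744 t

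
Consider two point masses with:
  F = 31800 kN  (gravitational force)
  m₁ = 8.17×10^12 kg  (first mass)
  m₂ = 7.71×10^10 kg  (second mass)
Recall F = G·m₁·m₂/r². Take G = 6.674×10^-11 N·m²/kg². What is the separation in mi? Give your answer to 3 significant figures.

Solving F = G·m₁·m₂/r² for r: r = √(G·m₁m₂/F).
F = 31800 kN = 3.180×10^7 N; m₁ = 8.17×10^12 kg; m₂ = 7.71×10^10 kg; G = 6.674×10^-11 N·m²/kg².
r = 1150 m
1150 m × (1 mi / 1609 m) = 0.7144 mi

0.714 mi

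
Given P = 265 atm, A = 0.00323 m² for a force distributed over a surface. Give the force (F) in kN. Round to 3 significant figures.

Rearranging P = F/A for F: F = P·A.
P = 265 atm = 2.685×10^7 Pa; A = 0.00323 m².
F = 86729 N  (the unit combination reduces to kg·m/s² = N)
86729 N × (1 kN / 1000 N) = 86.73 kN

86.7 kN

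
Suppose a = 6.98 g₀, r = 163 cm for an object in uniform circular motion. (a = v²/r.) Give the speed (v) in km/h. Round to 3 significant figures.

38.0 km/h

Rearranging a = v²/r for v: v = √(a·r).
a = 6.98 g₀ = 68.45 m/s²; r = 163 cm = 1.630 m.
v = 10.56 m/s
10.56 m/s × (1 km/h / 0.2778 m/s) = 38.03 km/h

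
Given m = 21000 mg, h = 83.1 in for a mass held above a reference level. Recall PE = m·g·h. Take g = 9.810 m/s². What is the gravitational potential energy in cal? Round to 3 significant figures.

0.104 cal

Directly: PE = mgh.
m = 21000 mg = 0.02100 kg; h = 83.1 in = 2.111 m; g = 9.810 m/s².
PE = 0.4348 J  (the unit combination reduces to kg·m²/s² = J)
0.4348 J × (1 cal / 4.184 J) = 0.1039 cal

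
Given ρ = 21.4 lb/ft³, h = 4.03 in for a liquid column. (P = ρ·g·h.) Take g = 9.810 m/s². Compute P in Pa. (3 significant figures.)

Directly: P = ρgh.
ρ = 21.4 lb/ft³ = 342.8 kg/m³; h = 4.03 in = 0.1024 m; g = 9.810 m/s².
P = 344.2 Pa

344 Pa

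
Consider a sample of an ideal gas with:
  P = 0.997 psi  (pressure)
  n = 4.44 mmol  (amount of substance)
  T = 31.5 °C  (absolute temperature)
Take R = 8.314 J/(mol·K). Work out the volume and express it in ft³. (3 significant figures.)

0.0578 ft³

From the ideal-gas law: V = nRT/P.
P = 0.997 psi = 6874 Pa; n = 4.44 mmol = 0.004440 mol; T = 31.5 °C = 304.6 K; R = 8.314 J/(mol·K).
V = 0.001636 m³
0.001636 m³ × (1 ft³ / 0.02832 m³) = 0.05777 ft³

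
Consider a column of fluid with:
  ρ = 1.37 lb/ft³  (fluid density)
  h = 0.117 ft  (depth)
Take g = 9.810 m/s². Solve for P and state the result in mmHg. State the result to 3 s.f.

0.0576 mmHg

Directly: P = ρgh.
ρ = 1.37 lb/ft³ = 21.95 kg/m³; h = 0.117 ft = 0.03566 m; g = 9.810 m/s².
P = 7.677 Pa
7.677 Pa × (1 mmHg / 133.3 Pa) = 0.05759 mmHg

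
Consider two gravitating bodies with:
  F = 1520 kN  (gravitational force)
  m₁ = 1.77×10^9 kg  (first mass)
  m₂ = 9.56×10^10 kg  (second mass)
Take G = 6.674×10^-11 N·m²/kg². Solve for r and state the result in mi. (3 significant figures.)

0.0536 mi

From Newton's law of gravitation: r = √(G·m₁m₂/F).
F = 1520 kN = 1.520×10^6 N; m₁ = 1.77×10^9 kg; m₂ = 9.56×10^10 kg; G = 6.674×10^-11 N·m²/kg².
r = 86.20 m
86.20 m × (1 mi / 1609 m) = 0.05356 mi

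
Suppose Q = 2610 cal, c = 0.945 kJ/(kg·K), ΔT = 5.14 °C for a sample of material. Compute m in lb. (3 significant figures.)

Rearranging: m = Q/(c·ΔT).
Q = 2610 cal = 10920 J; c = 0.945 kJ/(kg·K) = 945.0 J/(kg·K); ΔT = 5.14 °C = 5.140 K.
m = 2.248 kg
2.248 kg × (1 lb / 0.4536 kg) = 4.956 lb

4.96 lb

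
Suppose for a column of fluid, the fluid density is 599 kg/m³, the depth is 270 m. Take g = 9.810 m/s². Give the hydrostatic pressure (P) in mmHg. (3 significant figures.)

Directly: P = ρgh.
ρ = 599 kg/m³; h = 270 m; g = 9.810 m/s².
P = 1.587×10^6 Pa
1.587×10^6 Pa × (1 mmHg / 133.3 Pa) = 11900 mmHg

11900 mmHg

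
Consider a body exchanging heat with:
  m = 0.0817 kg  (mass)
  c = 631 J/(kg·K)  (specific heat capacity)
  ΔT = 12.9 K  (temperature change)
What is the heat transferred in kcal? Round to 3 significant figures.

Directly: Q = mcΔT.
m = 0.0817 kg; c = 631 J/(kg·K); ΔT = 12.9 K.
Q = 665.0 J
665.0 J × (1 kcal / 4184 J) = 0.1589 kcal

0.159 kcal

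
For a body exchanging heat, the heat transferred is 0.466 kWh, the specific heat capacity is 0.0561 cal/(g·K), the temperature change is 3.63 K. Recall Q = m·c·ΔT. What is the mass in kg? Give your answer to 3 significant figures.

Rearranging: m = Q/(c·ΔT).
Q = 0.466 kWh = 1.678×10^6 J; c = 0.0561 cal/(g·K) = 234.7 J/(kg·K); ΔT = 3.63 K.
m = 1969 kg

1970 kg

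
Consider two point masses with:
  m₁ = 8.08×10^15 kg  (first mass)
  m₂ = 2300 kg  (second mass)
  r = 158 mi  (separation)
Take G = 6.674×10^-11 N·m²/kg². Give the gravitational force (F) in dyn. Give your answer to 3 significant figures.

1920 dyn

From Newton's law of gravitation: F = Gm₁m₂/r².
m₁ = 8.08×10^15 kg; m₂ = 2300 kg; r = 158 mi = 2.543×10^5 m; G = 6.674×10^-11 N·m²/kg².
F = 0.01918 N
0.01918 N × (1 dyn / 1.000×10^-5 N) = 1918 dyn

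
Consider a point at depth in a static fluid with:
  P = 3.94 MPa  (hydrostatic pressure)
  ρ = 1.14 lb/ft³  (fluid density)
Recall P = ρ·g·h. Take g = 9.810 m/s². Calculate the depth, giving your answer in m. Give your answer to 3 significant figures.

22000 m

Rearranging P = ρ·g·h for h: h = P/(ρ·g).
P = 3.94 MPa = 3.940×10^6 Pa; ρ = 1.14 lb/ft³ = 18.26 kg/m³; g = 9.810 m/s².
h = 21994 m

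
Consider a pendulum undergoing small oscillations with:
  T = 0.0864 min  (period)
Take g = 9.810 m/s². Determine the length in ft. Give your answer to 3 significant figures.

21.9 ft

Rearranging T = 2π√(L/g) for L: L = g·(T/2π)².
T = 0.0864 min = 5.184 s; g = 9.810 m/s².
L = 6.678 m
6.678 m × (1 ft / 0.3048 m) = 21.91 ft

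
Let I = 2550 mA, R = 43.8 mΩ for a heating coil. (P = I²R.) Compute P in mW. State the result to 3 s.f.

Directly: P = I²R.
I = 2550 mA = 2.550 A; R = 43.8 mΩ = 0.04380 Ω.
P = 0.2848 W
0.2848 W × (1 mW / 0.001000 W) = 284.8 mW

285 mW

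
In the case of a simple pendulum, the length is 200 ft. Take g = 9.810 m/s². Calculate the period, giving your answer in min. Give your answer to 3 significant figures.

T is given directly by: T = 2π√(L/g).
L = 200 ft = 60.96 m; g = 9.810 m/s².
T = 15.66 s
15.66 s × (1 min / 60.00 s) = 0.2610 min

0.261 min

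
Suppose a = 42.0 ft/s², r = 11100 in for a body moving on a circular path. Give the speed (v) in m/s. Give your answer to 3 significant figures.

60.1 m/s

Rearranging a = v²/r for v: v = √(a·r).
a = 42.0 ft/s² = 12.80 m/s²; r = 11100 in = 281.9 m.
v = 60.08 m/s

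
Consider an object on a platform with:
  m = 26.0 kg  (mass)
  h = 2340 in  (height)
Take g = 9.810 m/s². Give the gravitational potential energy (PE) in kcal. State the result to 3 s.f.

Directly: PE = mgh.
m = 26.0 kg; h = 2340 in = 59.44 m; g = 9.810 m/s².
PE = 15160 J
15160 J × (1 kcal / 4184 J) = 3.623 kcal

3.62 kcal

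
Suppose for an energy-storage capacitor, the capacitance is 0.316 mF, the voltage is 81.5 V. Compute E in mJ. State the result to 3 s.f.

Directly: E = ½CV².
C = 0.316 mF = 3.160×10^-4 F; V = 81.5 V.
E = 1.049 J
1.049 J × (1 mJ / 0.001000 J) = 1049 mJ

1050 mJ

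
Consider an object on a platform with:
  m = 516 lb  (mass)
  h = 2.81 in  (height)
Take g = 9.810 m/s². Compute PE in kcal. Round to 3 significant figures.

PE is given directly by: PE = mgh.
m = 516 lb = 234.1 kg; h = 2.81 in = 0.07137 m; g = 9.810 m/s².
PE = 163.9 J
163.9 J × (1 kcal / 4184 J) = 0.03917 kcal

0.0392 kcal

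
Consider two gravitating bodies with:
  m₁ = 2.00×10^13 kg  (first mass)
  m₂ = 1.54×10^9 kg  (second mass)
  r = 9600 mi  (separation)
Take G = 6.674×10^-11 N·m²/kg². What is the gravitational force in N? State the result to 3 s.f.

From Newton's law of gravitation: F = Gm₁m₂/r².
m₁ = 2.00×10^13 kg; m₂ = 1.54×10^9 kg; r = 9600 mi = 1.545×10^7 m; G = 6.674×10^-11 N·m²/kg².
F = 0.008612 N

0.00861 N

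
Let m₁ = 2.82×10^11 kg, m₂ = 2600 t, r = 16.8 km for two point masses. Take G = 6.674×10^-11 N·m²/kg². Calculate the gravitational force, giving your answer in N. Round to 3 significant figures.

From Newton's law of gravitation: F = Gm₁m₂/r².
m₁ = 2.82×10^11 kg; m₂ = 2600 t = 2.600×10^6 kg; r = 16.8 km = 16800 m; G = 6.674×10^-11 N·m²/kg².
F = 0.1734 N

0.173 N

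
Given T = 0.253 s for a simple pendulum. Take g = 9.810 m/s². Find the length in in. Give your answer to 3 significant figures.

Rearranging T = 2π√(L/g) for L: L = g·(T/2π)².
T = 0.253 s; g = 9.810 m/s².
L = 0.01591 m
0.01591 m × (1 in / 0.02540 m) = 0.6262 in

0.626 in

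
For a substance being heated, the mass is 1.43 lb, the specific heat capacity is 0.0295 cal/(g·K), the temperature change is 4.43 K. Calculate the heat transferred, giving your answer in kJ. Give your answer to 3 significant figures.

0.355 kJ

Directly: Q = mcΔT.
m = 1.43 lb = 0.6486 kg; c = 0.0295 cal/(g·K) = 123.4 J/(kg·K); ΔT = 4.43 K.
Q = 354.7 J
354.7 J × (1 kJ / 1000 J) = 0.3547 kJ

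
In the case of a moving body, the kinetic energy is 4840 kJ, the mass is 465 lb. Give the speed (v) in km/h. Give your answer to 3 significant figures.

771 km/h

Solving KE = ½mv² for v: v = √(2·KE/m).
KE = 4840 kJ = 4.840×10^6 J; m = 465 lb = 210.9 kg.
v = 214.2 m/s
214.2 m/s × (1 km/h / 0.2778 m/s) = 771.2 km/h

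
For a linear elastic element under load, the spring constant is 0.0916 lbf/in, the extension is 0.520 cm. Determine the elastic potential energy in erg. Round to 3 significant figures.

Directly: U = ½kx².
k = 0.0916 lbf/in = 16.04 N/m; x = 0.520 cm = 0.005200 m.
U = 2.169×10^-4 J  (the unit combination reduces to kg·m²/s² = J)
2.169×10^-4 J × (1 erg / 1.000×10^-7 J) = 2169 erg

2170 erg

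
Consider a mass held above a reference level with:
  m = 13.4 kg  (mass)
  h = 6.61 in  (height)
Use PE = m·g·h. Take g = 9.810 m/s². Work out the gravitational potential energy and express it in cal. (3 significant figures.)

PE is given directly by: PE = mgh.
m = 13.4 kg; h = 6.61 in = 0.1679 m; g = 9.810 m/s².
PE = 22.07 J
22.07 J × (1 cal / 4.184 J) = 5.275 cal

5.27 cal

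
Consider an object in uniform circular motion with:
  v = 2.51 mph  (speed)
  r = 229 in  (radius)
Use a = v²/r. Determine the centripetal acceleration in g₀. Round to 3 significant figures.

Directly: a = v²/r.
v = 2.51 mph = 1.122 m/s; r = 229 in = 5.817 m.
a = 0.2165 m/s²
0.2165 m/s² × (1 g₀ / 9.807 m/s²) = 0.02207 g₀

0.0221 g₀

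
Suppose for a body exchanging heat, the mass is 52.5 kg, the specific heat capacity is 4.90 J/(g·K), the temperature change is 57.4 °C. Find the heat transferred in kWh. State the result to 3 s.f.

4.10 kWh

Q is given directly by: Q = mcΔT.
m = 52.5 kg; c = 4.90 J/(g·K) = 4900 J/(kg·K); ΔT = 57.4 °C = 57.40 K.
Q = 1.477×10^7 J
1.477×10^7 J × (1 kWh / 3.600×10^6 J) = 4.102 kWh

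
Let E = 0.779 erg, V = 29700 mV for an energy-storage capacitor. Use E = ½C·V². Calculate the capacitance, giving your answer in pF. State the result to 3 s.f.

177 pF

Rearranging E = ½C·V² for C: C = 2E/V².
E = 0.779 erg = 7.790×10^-8 J; V = 29700 mV = 29.70 V.
C = 1.766×10^-10 F
1.766×10^-10 F × (1 pF / 1.000×10^-12 F) = 176.6 pF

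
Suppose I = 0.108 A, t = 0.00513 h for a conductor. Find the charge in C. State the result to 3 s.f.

1.99 C

q is given directly by: q = It.
I = 0.108 A; t = 0.00513 h = 18.47 s.
q = 1.995 C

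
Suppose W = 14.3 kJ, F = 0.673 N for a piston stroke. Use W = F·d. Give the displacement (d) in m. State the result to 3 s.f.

21200 m

Rearranging: d = W/F.
W = 14.3 kJ = 14300 J; F = 0.673 N.
d = 21248 m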